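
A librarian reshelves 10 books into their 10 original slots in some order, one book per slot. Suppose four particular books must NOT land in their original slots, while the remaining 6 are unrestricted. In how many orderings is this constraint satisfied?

2399760

Inclusion-exclusion on the 4 forbidden self-matches:
Σ_{j=0}^{4} (-1)^j C(4,j)(10-j)!
= C(4,0)·10! - C(4,1)·9! + C(4,2)·8! - C(4,3)·7! + C(4,4)·6!
= 3628800 - 1451520 + 241920 - 20160 + 720
= 2399760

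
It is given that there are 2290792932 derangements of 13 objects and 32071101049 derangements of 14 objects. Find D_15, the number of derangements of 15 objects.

481066515734

D_15 = (15-1)·(D_14 + D_13) = 14·(32071101049 + 2290792932) = 14·34361893981 = 481066515734.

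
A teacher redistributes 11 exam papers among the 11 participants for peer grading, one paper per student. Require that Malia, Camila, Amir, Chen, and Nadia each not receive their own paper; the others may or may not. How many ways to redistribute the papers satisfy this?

Inclusion-exclusion on the 5 forbidden self-matches:
Σ_{j=0}^{5} (-1)^j C(5,j)(11-j)!
= C(5,0)·11! - C(5,1)·10! + C(5,2)·9! - C(5,3)·8! + C(5,4)·7! - C(5,5)·6!
= 39916800 - 18144000 + 3628800 - 403200 + 25200 - 720
= 25022880

25022880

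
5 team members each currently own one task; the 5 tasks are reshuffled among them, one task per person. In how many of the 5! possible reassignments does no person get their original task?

44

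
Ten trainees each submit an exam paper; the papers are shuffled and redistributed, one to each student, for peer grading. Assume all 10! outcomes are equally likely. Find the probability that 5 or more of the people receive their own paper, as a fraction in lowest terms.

829/226800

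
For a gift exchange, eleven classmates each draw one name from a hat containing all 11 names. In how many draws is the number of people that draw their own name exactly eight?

Choose which 8 of the 11 are fixed: C(11,8) = 165.
The other 3 form a derangement: !3 = 2.
Total: 165 × 2 = 330.

330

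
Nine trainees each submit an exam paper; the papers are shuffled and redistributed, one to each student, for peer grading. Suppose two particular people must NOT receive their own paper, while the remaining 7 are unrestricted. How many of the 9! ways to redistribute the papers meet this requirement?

Inclusion-exclusion on the 2 forbidden self-matches:
Σ_{j=0}^{2} (-1)^j C(2,j)(9-j)!
= C(2,0)·9! - C(2,1)·8! + C(2,2)·7!
= 362880 - 80640 + 5040
= 287280

287280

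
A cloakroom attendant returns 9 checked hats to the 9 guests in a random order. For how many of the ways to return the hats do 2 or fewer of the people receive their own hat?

333737

# with exactly i fixed is C(9,i)·!(9-i); sum over i=0..2:
  i=0: C(9,0)·!9 = 1·133496 = 133496
  i=1: C(9,1)·!8 = 9·14833 = 133497
  i=2: C(9,2)·!7 = 36·1854 = 66744
Total = 333737.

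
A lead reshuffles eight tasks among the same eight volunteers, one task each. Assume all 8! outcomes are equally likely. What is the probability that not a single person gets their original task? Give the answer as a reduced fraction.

2119/5760

Favorable outcomes: !8 = 14833.
Total outcomes: 8! = 40320.
Probability = 14833/40320 = 2119/5760.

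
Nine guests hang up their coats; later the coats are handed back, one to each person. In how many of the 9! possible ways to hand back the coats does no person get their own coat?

133496

!9 = 9! · Σ_{k=0}^{9} (-1)^k/k!
= 9! - 9!/1! + 9!/2! - 9!/3! + 9!/4! - 9!/5! + 9!/6! - 9!/7! + 9!/8! - 9!/9!
= 362880 - 362880 + 181440 - 60480 + 15120 - 3024 + 504 - 72 + 9 - 1
= 133496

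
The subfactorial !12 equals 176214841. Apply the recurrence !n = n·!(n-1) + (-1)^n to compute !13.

2290792932

!13 = 13·176214841 - 1 = 2290792932.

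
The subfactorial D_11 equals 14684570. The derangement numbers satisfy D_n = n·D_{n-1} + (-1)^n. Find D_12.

176214841

D_12 = 12·14684570 + 1 = 176214841.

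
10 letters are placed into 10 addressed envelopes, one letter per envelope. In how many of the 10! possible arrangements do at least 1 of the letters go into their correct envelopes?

2293839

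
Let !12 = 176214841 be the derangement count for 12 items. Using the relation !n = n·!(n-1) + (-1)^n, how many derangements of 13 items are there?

!13 = 13·176214841 - 1 = 2290792932.

2290792932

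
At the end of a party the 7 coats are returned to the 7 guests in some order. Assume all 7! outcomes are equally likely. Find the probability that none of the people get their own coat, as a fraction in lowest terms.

103/280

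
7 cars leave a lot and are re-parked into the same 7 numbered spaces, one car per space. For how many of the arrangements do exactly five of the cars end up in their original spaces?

21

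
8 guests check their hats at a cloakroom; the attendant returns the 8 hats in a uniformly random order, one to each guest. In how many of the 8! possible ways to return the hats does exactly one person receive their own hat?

Choose which one of the 8 is fixed: C(8,1) = 8.
The other 7 form a derangement: !7 = 1854.
Total: 8 × 1854 = 14832.

14832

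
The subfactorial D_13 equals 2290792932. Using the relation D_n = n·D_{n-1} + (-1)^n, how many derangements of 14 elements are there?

D_14 = 14·2290792932 + 1 = 32071101049.

32071101049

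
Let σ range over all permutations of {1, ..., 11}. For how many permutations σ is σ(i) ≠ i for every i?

14684570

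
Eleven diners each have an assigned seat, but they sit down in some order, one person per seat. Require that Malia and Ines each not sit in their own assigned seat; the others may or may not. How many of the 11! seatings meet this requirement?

33022080

Let A_j be the event that the j-th constrained one is fixed. By inclusion-exclusion over the 2 events:
Σ_{j=0}^{2} (-1)^j C(2,j)(11-j)!
= C(2,0)·11! - C(2,1)·10! + C(2,2)·9!
= 39916800 - 7257600 + 362880
= 33022080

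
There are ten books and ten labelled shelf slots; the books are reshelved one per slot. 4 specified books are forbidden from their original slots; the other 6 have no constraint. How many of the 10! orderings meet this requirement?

2399760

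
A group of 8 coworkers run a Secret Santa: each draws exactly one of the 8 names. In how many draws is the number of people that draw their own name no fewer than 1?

25487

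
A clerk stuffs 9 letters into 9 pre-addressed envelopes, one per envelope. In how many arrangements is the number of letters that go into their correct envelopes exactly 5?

1134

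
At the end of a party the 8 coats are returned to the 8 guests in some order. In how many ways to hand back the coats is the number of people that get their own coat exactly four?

630

Choose which 4 of the 8 are fixed: C(8,4) = 70.
The other 4 form a derangement: !4 = 9.
Total: 70 × 9 = 630.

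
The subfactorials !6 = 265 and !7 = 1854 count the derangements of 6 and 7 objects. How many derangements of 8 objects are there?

14833

!8 = (8-1)·(!7 + !6) = 7·(1854 + 265) = 7·2119 = 14833.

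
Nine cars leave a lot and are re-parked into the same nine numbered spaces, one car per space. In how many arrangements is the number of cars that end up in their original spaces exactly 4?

5544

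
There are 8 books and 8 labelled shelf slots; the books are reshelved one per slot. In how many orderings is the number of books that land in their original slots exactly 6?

28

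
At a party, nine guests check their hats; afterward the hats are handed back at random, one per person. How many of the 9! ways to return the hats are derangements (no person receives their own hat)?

Recurrence: !9 = 8·(!8 + !7).
!9 = 8·(14833 + 1854) = 8·16687 = 133496

133496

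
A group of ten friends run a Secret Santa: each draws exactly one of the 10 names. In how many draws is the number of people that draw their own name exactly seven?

240

Pick the 7 fixed positions: C(10,7) = 120 ways.
The other 3 form a derangement: !3 = 2.
Total: 120 × 2 = 240.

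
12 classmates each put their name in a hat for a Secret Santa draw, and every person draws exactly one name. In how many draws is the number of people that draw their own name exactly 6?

Pick the 6 fixed positions: C(12,6) = 924 ways.
The remaining 6 must be deranged: !6 = 265.
Total: 924 × 265 = 244860.

244860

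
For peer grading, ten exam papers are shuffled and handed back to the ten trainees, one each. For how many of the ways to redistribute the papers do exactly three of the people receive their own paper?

Choose which 3 of the 10 are fixed: C(10,3) = 120.
The remaining 7 must be deranged: !7 = 1854.
Total: 120 × 1854 = 222480.

222480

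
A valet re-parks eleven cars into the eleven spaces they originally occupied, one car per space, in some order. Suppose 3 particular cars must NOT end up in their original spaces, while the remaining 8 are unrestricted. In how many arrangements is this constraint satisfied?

Let A_j be the event that the j-th constrained one is fixed. By inclusion-exclusion over the 3 events:
Σ_{j=0}^{3} (-1)^j C(3,j)(11-j)!
= C(3,0)·11! - C(3,1)·10! + C(3,2)·9! - C(3,3)·8!
= 39916800 - 10886400 + 1088640 - 40320
= 30078720

30078720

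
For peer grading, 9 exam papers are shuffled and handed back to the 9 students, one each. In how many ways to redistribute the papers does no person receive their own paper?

Use !n = n·!(n-1) + (-1)^n.
!9 = 9·14833 - 1 = 133496

133496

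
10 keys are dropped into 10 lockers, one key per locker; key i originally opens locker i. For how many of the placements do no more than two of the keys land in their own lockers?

3337406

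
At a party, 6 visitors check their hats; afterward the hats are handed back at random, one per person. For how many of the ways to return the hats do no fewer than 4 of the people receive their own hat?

# with exactly i fixed is C(6,i)·!(6-i); sum over i=4..6:
  i=4: C(6,4)·!2 = 15·1 = 15
  i=5: C(6,5)·!1 = 6·0 = 0
  i=6: C(6,6)·!0 = 1·1 = 1
Total = 16.

16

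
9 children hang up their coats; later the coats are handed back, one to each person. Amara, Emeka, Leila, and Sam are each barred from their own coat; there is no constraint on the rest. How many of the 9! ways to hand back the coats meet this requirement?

229080

Let A_j be the event that the j-th constrained one is fixed. By inclusion-exclusion over the 4 events:
Σ_{j=0}^{4} (-1)^j C(4,j)(9-j)!
= C(4,0)·9! - C(4,1)·8! + C(4,2)·7! - C(4,3)·6! + C(4,4)·5!
= 362880 - 161280 + 30240 - 2880 + 120
= 229080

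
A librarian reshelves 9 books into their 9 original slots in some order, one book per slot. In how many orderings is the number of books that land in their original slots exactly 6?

168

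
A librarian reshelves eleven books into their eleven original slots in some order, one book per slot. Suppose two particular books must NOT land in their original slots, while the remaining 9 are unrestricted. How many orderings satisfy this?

33022080

Inclusion-exclusion on the 2 forbidden self-matches:
Σ_{j=0}^{2} (-1)^j C(2,j)(11-j)!
= C(2,0)·11! - C(2,1)·10! + C(2,2)·9!
= 39916800 - 7257600 + 362880
= 33022080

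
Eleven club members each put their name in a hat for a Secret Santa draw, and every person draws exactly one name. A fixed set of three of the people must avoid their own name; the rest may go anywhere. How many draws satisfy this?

30078720

Let A_j be the event that the j-th constrained one is fixed. By inclusion-exclusion over the 3 events:
Σ_{j=0}^{3} (-1)^j C(3,j)(11-j)!
= C(3,0)·11! - C(3,1)·10! + C(3,2)·9! - C(3,3)·8!
= 39916800 - 10886400 + 1088640 - 40320
= 30078720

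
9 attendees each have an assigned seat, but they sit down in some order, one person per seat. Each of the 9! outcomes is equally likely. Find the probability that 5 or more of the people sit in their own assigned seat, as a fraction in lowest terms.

1339/362880

Favorable outcomes: Σ_{i≥5} C(9,i)·!(9-i) = 126·9 + 84·2 + 36·1 + 9·0 + 1·1 = 1339.
Total outcomes: 9! = 362880.
Probability = 1339/362880 = 1339/362880.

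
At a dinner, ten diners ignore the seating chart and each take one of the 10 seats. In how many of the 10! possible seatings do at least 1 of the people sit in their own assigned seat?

2293839

Sum C(10,i)·!(10-i) for i = 1..10:
  i=1: C(10,1)·!9 = 10·133496 = 1334960
  i=2: C(10,2)·!8 = 45·14833 = 667485
  i=3: C(10,3)·!7 = 120·1854 = 222480
  i=4: C(10,4)·!6 = 210·265 = 55650
  i=5: C(10,5)·!5 = 252·44 = 11088
  i=6: C(10,6)·!4 = 210·9 = 1890
  i=7: C(10,7)·!3 = 120·2 = 240
  i=8: C(10,8)·!2 = 45·1 = 45
  i=9: C(10,9)·!1 = 10·0 = 0
  i=10: C(10,10)·!0 = 1·1 = 1
Total = 2293839.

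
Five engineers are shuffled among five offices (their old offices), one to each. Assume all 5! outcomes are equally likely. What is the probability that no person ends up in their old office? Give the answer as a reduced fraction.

11/30

Favorable outcomes: !5 = 44.
Total outcomes: 5! = 120.
Probability = 44/120 = 11/30.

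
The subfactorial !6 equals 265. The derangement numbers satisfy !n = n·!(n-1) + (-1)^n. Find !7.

1854

!7 = 7·265 - 1 = 1854.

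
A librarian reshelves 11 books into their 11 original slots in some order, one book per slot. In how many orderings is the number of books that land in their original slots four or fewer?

39770686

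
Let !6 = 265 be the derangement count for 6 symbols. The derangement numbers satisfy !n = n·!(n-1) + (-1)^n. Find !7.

1854

!7 = 7·265 - 1 = 1854.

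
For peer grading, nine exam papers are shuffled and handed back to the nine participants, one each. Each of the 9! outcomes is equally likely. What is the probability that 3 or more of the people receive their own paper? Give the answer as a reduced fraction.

29143/362880

Favorable outcomes: Σ_{i≥3} C(9,i)·!(9-i) = 84·265 + 126·44 + 126·9 + 84·2 + 36·1 + 9·0 + 1·1 = 29143.
Total outcomes: 9! = 362880.
Probability = 29143/362880 = 29143/362880.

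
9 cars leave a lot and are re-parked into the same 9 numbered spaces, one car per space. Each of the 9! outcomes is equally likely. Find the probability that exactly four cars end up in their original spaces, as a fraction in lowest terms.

Favorable outcomes: C(9,4)·!5 = 126·44 = 5544.
Total outcomes: 9! = 362880.
Probability = 5544/362880 = 11/720.

11/720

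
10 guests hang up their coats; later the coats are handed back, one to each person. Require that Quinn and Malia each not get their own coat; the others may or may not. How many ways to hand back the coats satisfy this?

2943360

Let A_j be the event that the j-th constrained one is fixed. By inclusion-exclusion over the 2 events:
Σ_{j=0}^{2} (-1)^j C(2,j)(10-j)!
= C(2,0)·10! - C(2,1)·9! + C(2,2)·8!
= 3628800 - 725760 + 40320
= 2943360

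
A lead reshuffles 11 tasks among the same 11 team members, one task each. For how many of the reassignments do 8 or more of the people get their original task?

386

# with exactly i fixed is C(11,i)·!(11-i); sum over i=8..11:
  i=8: C(11,8)·!3 = 165·2 = 330
  i=9: C(11,9)·!2 = 55·1 = 55
  i=10: C(11,10)·!1 = 11·0 = 0
  i=11: C(11,11)·!0 = 1·1 = 1
Total = 386.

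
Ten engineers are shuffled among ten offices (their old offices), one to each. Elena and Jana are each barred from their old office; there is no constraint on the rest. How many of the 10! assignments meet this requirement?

2943360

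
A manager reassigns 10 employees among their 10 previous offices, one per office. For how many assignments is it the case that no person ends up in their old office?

1334961

The number of derangements of 10 is !10 = Σ_{k=0}^{10} (-1)^k·10!/k!
= 10! - 10!/1! + 10!/2! - 10!/3! + 10!/4! - 10!/5! + 10!/6! - 10!/7! + 10!/8! - 10!/9! + 10!/10!
= 3628800 - 3628800 + 1814400 - 604800 + 151200 - 30240 + 5040 - 720 + 90 - 10 + 1
= 1334961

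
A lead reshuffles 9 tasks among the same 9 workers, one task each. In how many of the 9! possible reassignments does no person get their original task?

133496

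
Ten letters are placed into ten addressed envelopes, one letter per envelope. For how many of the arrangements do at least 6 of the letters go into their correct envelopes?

Sum C(10,i)·!(10-i) for i = 6..10:
  i=6: C(10,6)·!4 = 210·9 = 1890
  i=7: C(10,7)·!3 = 120·2 = 240
  i=8: C(10,8)·!2 = 45·1 = 45
  i=9: C(10,9)·!1 = 10·0 = 0
  i=10: C(10,10)·!0 = 1·1 = 1
Total = 2176.

2176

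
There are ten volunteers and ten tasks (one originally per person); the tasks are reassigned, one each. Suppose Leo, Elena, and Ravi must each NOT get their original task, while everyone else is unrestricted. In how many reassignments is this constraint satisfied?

2656080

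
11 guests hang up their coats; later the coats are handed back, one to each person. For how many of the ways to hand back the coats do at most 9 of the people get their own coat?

39916799

Sum C(11,i)·!(11-i) for i = 0..9:
  i=0: C(11,0)·!11 = 1·14684570 = 14684570
  i=1: C(11,1)·!10 = 11·1334961 = 14684571
  i=2: C(11,2)·!9 = 55·133496 = 7342280
  i=3: C(11,3)·!8 = 165·14833 = 2447445
  i=4: C(11,4)·!7 = 330·1854 = 611820
  i=5: C(11,5)·!6 = 462·265 = 122430
  i=6: C(11,6)·!5 = 462·44 = 20328
  i=7: C(11,7)·!4 = 330·9 = 2970
  i=8: C(11,8)·!3 = 165·2 = 330
  i=9: C(11,9)·!2 = 55·1 = 55
Total = 39916799.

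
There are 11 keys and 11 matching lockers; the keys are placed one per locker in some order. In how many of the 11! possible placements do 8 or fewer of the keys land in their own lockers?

39916744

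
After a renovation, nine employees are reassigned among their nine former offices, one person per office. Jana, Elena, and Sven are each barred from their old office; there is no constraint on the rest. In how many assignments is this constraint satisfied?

256320

Let A_j be the event that the j-th constrained one is fixed. By inclusion-exclusion over the 3 events:
Σ_{j=0}^{3} (-1)^j C(3,j)(9-j)!
= C(3,0)·9! - C(3,1)·8! + C(3,2)·7! - C(3,3)·6!
= 362880 - 120960 + 15120 - 720
= 256320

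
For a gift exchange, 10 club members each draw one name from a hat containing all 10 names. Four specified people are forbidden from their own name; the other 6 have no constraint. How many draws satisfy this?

2399760

Let A_j be the event that the j-th constrained one is fixed. By inclusion-exclusion over the 4 events:
Σ_{j=0}^{4} (-1)^j C(4,j)(10-j)!
= C(4,0)·10! - C(4,1)·9! + C(4,2)·8! - C(4,3)·7! + C(4,4)·6!
= 3628800 - 1451520 + 241920 - 20160 + 720
= 2399760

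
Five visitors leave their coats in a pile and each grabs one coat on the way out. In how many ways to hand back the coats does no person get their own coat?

!5 is the nearest integer to 5!/e.
5! = 120, and 120/e ≈ 44.15, so !5 = 44.

44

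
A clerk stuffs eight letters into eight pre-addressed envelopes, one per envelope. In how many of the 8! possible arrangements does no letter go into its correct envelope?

14833

The subfactorial !8 = [8!/e] (nearest integer).
8! = 40320, and 40320/e ≈ 14832.90, so !8 = 14833.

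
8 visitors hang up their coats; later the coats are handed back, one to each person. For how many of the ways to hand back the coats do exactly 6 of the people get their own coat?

28

Pick the 6 fixed positions: C(8,6) = 28 ways.
The remaining 2 must be deranged: !2 = 1.
Total: 28 × 1 = 28.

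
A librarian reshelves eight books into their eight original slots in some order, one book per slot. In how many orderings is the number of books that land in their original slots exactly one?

14832

Choose which one of the 8 is fixed: C(8,1) = 8.
The other 7 form a derangement: !7 = 1854.
Total: 8 × 1854 = 14832.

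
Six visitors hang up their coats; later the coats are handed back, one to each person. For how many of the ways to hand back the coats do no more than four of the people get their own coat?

719

# with exactly i fixed is C(6,i)·!(6-i); sum over i=0..4:
  i=0: C(6,0)·!6 = 1·265 = 265
  i=1: C(6,1)·!5 = 6·44 = 264
  i=2: C(6,2)·!4 = 15·9 = 135
  i=3: C(6,3)·!3 = 20·2 = 40
  i=4: C(6,4)·!2 = 15·1 = 15
Total = 719.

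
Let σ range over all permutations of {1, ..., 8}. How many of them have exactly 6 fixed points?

28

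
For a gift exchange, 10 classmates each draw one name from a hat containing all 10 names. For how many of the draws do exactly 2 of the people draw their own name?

Choose which 2 of the 10 are fixed: C(10,2) = 45.
The other 8 form a derangement: !8 = 14833.
Total: 45 × 14833 = 667485.

667485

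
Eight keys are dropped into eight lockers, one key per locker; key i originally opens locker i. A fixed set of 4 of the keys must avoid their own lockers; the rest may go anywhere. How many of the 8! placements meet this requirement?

Inclusion-exclusion on the 4 forbidden self-matches:
Σ_{j=0}^{4} (-1)^j C(4,j)(8-j)!
= C(4,0)·8! - C(4,1)·7! + C(4,2)·6! - C(4,3)·5! + C(4,4)·4!
= 40320 - 20160 + 4320 - 480 + 24
= 24024

24024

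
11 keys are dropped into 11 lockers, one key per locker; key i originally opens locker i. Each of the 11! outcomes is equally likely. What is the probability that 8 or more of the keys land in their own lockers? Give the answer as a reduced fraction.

Favorable outcomes: Σ_{i≥8} C(11,i)·!(11-i) = 165·2 + 55·1 + 11·0 + 1·1 = 386.
Total outcomes: 11! = 39916800.
Probability = 386/39916800 = 193/19958400.

193/19958400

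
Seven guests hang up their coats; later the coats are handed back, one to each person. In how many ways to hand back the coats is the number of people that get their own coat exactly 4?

Choose which 4 of the 7 are fixed: C(7,4) = 35.
The other 3 form a derangement: !3 = 2.
Total: 35 × 2 = 70.

70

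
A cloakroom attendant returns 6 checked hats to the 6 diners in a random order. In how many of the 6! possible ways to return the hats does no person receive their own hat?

By inclusion-exclusion, !6 = Σ (-1)^k · 6!/k! for k=0..6
= 6! - 6!/1! + 6!/2! - 6!/3! + 6!/4! - 6!/5! + 6!/6!
= 720 - 720 + 360 - 120 + 30 - 6 + 1
= 265

265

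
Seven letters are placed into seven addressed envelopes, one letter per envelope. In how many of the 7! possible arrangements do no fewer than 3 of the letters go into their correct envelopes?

# with exactly i fixed is C(7,i)·!(7-i); sum over i=3..7:
  i=3: C(7,3)·!4 = 35·9 = 315
  i=4: C(7,4)·!3 = 35·2 = 70
  i=5: C(7,5)·!2 = 21·1 = 21
  i=6: C(7,6)·!1 = 7·0 = 0
  i=7: C(7,7)·!0 = 1·1 = 1
Total = 407.

407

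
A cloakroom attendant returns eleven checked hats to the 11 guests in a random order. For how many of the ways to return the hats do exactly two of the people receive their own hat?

Choose which 2 of the 11 are fixed: C(11,2) = 55.
The other 9 form a derangement: !9 = 133496.
Total: 55 × 133496 = 7342280.

7342280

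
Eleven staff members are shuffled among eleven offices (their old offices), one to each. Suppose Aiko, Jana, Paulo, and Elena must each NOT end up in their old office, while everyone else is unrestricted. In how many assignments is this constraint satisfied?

27422640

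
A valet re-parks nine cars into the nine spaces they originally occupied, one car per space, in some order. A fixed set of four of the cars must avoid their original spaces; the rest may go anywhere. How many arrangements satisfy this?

Inclusion-exclusion on the 4 forbidden self-matches:
Σ_{j=0}^{4} (-1)^j C(4,j)(9-j)!
= C(4,0)·9! - C(4,1)·8! + C(4,2)·7! - C(4,3)·6! + C(4,4)·5!
= 362880 - 161280 + 30240 - 2880 + 120
= 229080

229080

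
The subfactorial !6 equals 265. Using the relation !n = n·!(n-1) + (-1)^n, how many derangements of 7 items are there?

!7 = 7·265 - 1 = 1854.

1854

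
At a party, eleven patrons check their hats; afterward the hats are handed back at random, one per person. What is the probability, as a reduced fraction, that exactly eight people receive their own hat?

1/120960

Favorable outcomes: C(11,8)·!3 = 165·2 = 330.
Total outcomes: 11! = 39916800.
Probability = 330/39916800 = 1/120960.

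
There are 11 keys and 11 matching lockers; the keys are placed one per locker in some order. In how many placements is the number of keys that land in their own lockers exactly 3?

Pick the 3 fixed positions: C(11,3) = 165 ways.
The other 8 form a derangement: !8 = 14833.
Total: 165 × 14833 = 2447445.

2447445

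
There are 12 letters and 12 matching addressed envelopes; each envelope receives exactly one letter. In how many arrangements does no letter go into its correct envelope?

176214841

Use !n = (n-1)(!(n-1) + !(n-2)).
!12 = 11·(14684570 + 1334961) = 11·16019531 = 176214841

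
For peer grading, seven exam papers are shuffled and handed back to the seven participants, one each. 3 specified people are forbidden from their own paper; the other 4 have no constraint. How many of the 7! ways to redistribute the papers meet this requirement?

3216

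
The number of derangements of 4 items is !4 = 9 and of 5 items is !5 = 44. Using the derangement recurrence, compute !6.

265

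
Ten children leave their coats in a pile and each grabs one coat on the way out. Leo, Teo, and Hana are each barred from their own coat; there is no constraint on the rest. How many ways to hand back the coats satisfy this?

2656080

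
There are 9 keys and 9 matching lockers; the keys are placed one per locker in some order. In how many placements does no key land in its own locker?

!9 is the nearest integer to 9!/e.
9! = 362880, and 362880/e ≈ 133496.09, so !9 = 133496.

133496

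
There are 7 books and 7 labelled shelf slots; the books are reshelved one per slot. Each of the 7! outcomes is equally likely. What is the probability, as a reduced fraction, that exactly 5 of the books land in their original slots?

Favorable outcomes: C(7,5)·!2 = 21·1 = 21.
Total outcomes: 7! = 5040.
Probability = 21/5040 = 1/240.

1/240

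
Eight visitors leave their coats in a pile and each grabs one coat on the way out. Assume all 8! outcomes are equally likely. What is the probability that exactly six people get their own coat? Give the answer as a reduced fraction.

1/1440

Favorable outcomes: C(8,6)·!2 = 28·1 = 28.
Total outcomes: 8! = 40320.
Probability = 28/40320 = 1/1440.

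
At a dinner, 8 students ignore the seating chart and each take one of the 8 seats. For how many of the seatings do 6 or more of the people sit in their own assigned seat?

29

# with exactly i fixed is C(8,i)·!(8-i); sum over i=6..8:
  i=6: C(8,6)·!2 = 28·1 = 28
  i=7: C(8,7)·!1 = 8·0 = 0
  i=8: C(8,8)·!0 = 1·1 = 1
Total = 29.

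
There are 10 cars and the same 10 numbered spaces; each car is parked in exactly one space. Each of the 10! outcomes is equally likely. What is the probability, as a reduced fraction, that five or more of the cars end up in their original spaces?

829/226800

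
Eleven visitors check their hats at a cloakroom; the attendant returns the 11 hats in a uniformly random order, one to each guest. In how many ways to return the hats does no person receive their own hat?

By inclusion-exclusion, !11 = Σ (-1)^k · 11!/k! for k=0..11
= 11! - 11!/1! + 11!/2! - 11!/3! + 11!/4! - 11!/5! + 11!/6! - 11!/7! + 11!/8! - 11!/9! + 11!/10! - 11!/11!
= 39916800 - 39916800 + 19958400 - 6652800 + 1663200 - 332640 + 55440 - 7920 + 990 - 110 + 11 - 1
= 14684570

14684570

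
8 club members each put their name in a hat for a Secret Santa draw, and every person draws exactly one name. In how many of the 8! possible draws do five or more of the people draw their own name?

141

Sum C(8,i)·!(8-i) for i = 5..8:
  i=5: C(8,5)·!3 = 56·2 = 112
  i=6: C(8,6)·!2 = 28·1 = 28
  i=7: C(8,7)·!1 = 8·0 = 0
  i=8: C(8,8)·!0 = 1·1 = 1
Total = 141.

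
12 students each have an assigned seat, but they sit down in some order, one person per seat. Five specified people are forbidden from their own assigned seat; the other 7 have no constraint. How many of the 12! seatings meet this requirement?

Inclusion-exclusion on the 5 forbidden self-matches:
Σ_{j=0}^{5} (-1)^j C(5,j)(12-j)!
= C(5,0)·12! - C(5,1)·11! + C(5,2)·10! - C(5,3)·9! + C(5,4)·8! - C(5,5)·7!
= 479001600 - 199584000 + 36288000 - 3628800 + 201600 - 5040
= 312273360

312273360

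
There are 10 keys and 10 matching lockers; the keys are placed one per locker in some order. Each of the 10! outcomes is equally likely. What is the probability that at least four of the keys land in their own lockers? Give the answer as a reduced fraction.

34457/1814400

Favorable outcomes: Σ_{i≥4} C(10,i)·!(10-i) = 210·265 + 252·44 + 210·9 + 120·2 + 45·1 + 10·0 + 1·1 = 68914.
Total outcomes: 10! = 3628800.
Probability = 68914/3628800 = 34457/1814400.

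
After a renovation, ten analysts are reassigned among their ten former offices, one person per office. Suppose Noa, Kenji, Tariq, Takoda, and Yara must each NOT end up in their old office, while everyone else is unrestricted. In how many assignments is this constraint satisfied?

2170680

Inclusion-exclusion on the 5 forbidden self-matches:
Σ_{j=0}^{5} (-1)^j C(5,j)(10-j)!
= C(5,0)·10! - C(5,1)·9! + C(5,2)·8! - C(5,3)·7! + C(5,4)·6! - C(5,5)·5!
= 3628800 - 1814400 + 403200 - 50400 + 3600 - 120
= 2170680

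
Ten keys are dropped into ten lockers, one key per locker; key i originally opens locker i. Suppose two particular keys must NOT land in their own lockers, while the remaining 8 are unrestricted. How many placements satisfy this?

2943360

Let A_j be the event that the j-th constrained one is fixed. By inclusion-exclusion over the 2 events:
Σ_{j=0}^{2} (-1)^j C(2,j)(10-j)!
= C(2,0)·10! - C(2,1)·9! + C(2,2)·8!
= 3628800 - 725760 + 40320
= 2943360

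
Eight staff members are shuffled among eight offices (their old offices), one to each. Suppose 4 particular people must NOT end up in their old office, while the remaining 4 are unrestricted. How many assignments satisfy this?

24024

Inclusion-exclusion on the 4 forbidden self-matches:
Σ_{j=0}^{4} (-1)^j C(4,j)(8-j)!
= C(4,0)·8! - C(4,1)·7! + C(4,2)·6! - C(4,3)·5! + C(4,4)·4!
= 40320 - 20160 + 4320 - 480 + 24
= 24024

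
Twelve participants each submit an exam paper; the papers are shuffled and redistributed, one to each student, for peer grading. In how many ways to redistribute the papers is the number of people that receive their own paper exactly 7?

34848

Choose which 7 of the 12 are fixed: C(12,7) = 792.
The remaining 5 must be deranged: !5 = 44.
Total: 792 × 44 = 34848.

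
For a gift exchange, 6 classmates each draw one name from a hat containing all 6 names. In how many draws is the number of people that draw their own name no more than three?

704

Sum C(6,i)·!(6-i) for i = 0..3:
  i=0: C(6,0)·!6 = 1·265 = 265
  i=1: C(6,1)·!5 = 6·44 = 264
  i=2: C(6,2)·!4 = 15·9 = 135
  i=3: C(6,3)·!3 = 20·2 = 40
Total = 704.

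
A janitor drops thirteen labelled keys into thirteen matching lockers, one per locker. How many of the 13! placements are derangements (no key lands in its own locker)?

2290792932

The number of derangements of 13 is !13 = Σ_{k=0}^{13} (-1)^k·13!/k!
= 13! - 13!/1! + 13!/2! - 13!/3! + 13!/4! - 13!/5! + 13!/6! - 13!/7! + 13!/8! - 13!/9! + 13!/10! - 13!/11! + 13!/12! - 13!/13!
= 6227020800 - 6227020800 + 3113510400 - 1037836800 + 259459200 - 51891840 + 8648640 - 1235520 + 154440 - 17160 + 1716 - 156 + 13 - 1
= 2290792932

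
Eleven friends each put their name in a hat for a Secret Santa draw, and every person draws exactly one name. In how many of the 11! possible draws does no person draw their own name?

The subfactorial !11 = [11!/e] (nearest integer).
11! = 39916800, and 39916800/e ≈ 14684570.08, so !11 = 14684570.

14684570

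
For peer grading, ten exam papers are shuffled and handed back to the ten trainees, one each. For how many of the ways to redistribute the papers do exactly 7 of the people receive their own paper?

Choose which 7 of the 10 are fixed: C(10,7) = 120.
The remaining 3 must be deranged: !3 = 2.
Total: 120 × 2 = 240.

240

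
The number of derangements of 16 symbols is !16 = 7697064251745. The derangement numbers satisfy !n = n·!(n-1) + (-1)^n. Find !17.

130850092279664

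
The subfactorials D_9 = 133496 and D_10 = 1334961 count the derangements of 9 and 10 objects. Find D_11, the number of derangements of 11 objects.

14684570

D_11 = (11-1)·(D_10 + D_9) = 10·(1334961 + 133496) = 10·1468457 = 14684570.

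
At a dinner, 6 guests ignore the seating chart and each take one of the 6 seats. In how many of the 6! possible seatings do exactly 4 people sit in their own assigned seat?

15

Pick the 4 fixed positions: C(6,4) = 15 ways.
The remaining 2 must be deranged: !2 = 1.
Total: 15 × 1 = 15.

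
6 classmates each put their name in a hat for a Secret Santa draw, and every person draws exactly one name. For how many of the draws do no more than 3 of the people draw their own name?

704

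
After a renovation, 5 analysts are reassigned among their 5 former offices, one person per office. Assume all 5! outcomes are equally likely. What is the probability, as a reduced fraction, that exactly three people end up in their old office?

1/12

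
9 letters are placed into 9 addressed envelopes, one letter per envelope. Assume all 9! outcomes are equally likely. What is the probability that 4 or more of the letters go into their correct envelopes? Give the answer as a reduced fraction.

6883/362880

Favorable outcomes: Σ_{i≥4} C(9,i)·!(9-i) = 126·44 + 126·9 + 84·2 + 36·1 + 9·0 + 1·1 = 6883.
Total outcomes: 9! = 362880.
Probability = 6883/362880 = 6883/362880.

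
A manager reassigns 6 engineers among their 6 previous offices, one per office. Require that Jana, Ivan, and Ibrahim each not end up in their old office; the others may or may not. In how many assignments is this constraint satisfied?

Inclusion-exclusion on the 3 forbidden self-matches:
Σ_{j=0}^{3} (-1)^j C(3,j)(6-j)!
= C(3,0)·6! - C(3,1)·5! + C(3,2)·4! - C(3,3)·3!
= 720 - 360 + 72 - 6
= 426

426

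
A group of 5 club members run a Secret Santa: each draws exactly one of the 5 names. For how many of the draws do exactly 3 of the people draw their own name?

Choose which 3 of the 5 are fixed: C(5,3) = 10.
The remaining 2 must be deranged: !2 = 1.
Total: 10 × 1 = 10.

10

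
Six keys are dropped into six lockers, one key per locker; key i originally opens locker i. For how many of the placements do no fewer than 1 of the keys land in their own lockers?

Sum C(6,i)·!(6-i) for i = 1..6:
  i=1: C(6,1)·!5 = 6·44 = 264
  i=2: C(6,2)·!4 = 15·9 = 135
  i=3: C(6,3)·!3 = 20·2 = 40
  i=4: C(6,4)·!2 = 15·1 = 15
  i=5: C(6,5)·!1 = 6·0 = 0
  i=6: C(6,6)·!0 = 1·1 = 1
Total = 455.

455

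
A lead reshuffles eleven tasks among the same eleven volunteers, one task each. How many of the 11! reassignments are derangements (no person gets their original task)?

14684570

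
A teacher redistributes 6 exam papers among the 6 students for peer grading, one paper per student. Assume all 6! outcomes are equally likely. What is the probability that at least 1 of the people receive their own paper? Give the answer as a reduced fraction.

Favorable outcomes: Σ_{i≥1} C(6,i)·!(6-i) = 6·44 + 15·9 + 20·2 + 15·1 + 6·0 + 1·1 = 455.
Total outcomes: 6! = 720.
Probability = 455/720 = 91/144.

91/144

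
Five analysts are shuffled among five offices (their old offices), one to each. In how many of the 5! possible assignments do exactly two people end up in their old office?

20

Choose which 2 of the 5 are fixed: C(5,2) = 10.
The other 3 form a derangement: !3 = 2.
Total: 10 × 2 = 20.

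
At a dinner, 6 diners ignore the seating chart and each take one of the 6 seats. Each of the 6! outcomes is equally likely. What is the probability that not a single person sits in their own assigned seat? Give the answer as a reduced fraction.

Favorable outcomes: !6 = 265.
Total outcomes: 6! = 720.
Probability = 265/720 = 53/144.

53/144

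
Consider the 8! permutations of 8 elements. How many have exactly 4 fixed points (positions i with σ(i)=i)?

630

Pick the 4 fixed positions: C(8,4) = 70 ways.
The remaining 4 must be deranged: !4 = 9.
Total: 70 × 9 = 630.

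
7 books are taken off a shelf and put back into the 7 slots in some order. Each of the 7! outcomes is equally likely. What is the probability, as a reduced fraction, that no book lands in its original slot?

Favorable outcomes: !7 = 1854.
Total outcomes: 7! = 5040.
Probability = 1854/5040 = 103/280.

103/280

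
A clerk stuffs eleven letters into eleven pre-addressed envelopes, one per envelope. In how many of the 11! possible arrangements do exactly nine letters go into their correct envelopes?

55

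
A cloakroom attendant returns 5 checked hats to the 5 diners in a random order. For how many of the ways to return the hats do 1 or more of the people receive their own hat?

76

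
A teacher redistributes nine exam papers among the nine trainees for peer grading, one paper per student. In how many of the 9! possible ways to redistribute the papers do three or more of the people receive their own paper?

29143

Sum C(9,i)·!(9-i) for i = 3..9:
  i=3: C(9,3)·!6 = 84·265 = 22260
  i=4: C(9,4)·!5 = 126·44 = 5544
  i=5: C(9,5)·!4 = 126·9 = 1134
  i=6: C(9,6)·!3 = 84·2 = 168
  i=7: C(9,7)·!2 = 36·1 = 36
  i=8: C(9,8)·!1 = 9·0 = 0
  i=9: C(9,9)·!0 = 1·1 = 1
Total = 29143.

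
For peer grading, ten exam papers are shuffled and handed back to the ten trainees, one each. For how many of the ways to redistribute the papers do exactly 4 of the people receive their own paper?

Choose which 4 of the 10 are fixed: C(10,4) = 210.
The other 6 form a derangement: !6 = 265.
Total: 210 × 265 = 55650.

55650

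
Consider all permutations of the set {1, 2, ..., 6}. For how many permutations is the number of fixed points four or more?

16

Sum C(6,i)·!(6-i) for i = 4..6:
  i=4: C(6,4)·!2 = 15·1 = 15
  i=5: C(6,5)·!1 = 6·0 = 0
  i=6: C(6,6)·!0 = 1·1 = 1
Total = 16.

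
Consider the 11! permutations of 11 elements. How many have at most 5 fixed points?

39893116

# with exactly i fixed is C(11,i)·!(11-i); sum over i=0..5:
  i=0: C(11,0)·!11 = 1·14684570 = 14684570
  i=1: C(11,1)·!10 = 11·1334961 = 14684571
  i=2: C(11,2)·!9 = 55·133496 = 7342280
  i=3: C(11,3)·!8 = 165·14833 = 2447445
  i=4: C(11,4)·!7 = 330·1854 = 611820
  i=5: C(11,5)·!6 = 462·265 = 122430
Total = 39893116.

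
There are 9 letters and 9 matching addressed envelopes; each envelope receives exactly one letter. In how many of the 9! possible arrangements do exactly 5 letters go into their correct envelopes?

1134

Pick the 5 fixed positions: C(9,5) = 126 ways.
The other 4 form a derangement: !4 = 9.
Total: 126 × 9 = 1134.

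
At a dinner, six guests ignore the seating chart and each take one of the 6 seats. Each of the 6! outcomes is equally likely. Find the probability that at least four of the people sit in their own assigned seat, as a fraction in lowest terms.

Favorable outcomes: Σ_{i≥4} C(6,i)·!(6-i) = 15·1 + 6·0 + 1·1 = 16.
Total outcomes: 6! = 720.
Probability = 16/720 = 1/45.

1/45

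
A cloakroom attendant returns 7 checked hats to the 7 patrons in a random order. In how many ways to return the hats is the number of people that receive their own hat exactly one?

1855

Pick the single fixed position: C(7,1) = 7 ways.
The other 6 form a derangement: !6 = 265.
Total: 7 × 265 = 1855.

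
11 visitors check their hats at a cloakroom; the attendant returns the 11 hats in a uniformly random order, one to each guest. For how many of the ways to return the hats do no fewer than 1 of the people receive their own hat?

25232230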